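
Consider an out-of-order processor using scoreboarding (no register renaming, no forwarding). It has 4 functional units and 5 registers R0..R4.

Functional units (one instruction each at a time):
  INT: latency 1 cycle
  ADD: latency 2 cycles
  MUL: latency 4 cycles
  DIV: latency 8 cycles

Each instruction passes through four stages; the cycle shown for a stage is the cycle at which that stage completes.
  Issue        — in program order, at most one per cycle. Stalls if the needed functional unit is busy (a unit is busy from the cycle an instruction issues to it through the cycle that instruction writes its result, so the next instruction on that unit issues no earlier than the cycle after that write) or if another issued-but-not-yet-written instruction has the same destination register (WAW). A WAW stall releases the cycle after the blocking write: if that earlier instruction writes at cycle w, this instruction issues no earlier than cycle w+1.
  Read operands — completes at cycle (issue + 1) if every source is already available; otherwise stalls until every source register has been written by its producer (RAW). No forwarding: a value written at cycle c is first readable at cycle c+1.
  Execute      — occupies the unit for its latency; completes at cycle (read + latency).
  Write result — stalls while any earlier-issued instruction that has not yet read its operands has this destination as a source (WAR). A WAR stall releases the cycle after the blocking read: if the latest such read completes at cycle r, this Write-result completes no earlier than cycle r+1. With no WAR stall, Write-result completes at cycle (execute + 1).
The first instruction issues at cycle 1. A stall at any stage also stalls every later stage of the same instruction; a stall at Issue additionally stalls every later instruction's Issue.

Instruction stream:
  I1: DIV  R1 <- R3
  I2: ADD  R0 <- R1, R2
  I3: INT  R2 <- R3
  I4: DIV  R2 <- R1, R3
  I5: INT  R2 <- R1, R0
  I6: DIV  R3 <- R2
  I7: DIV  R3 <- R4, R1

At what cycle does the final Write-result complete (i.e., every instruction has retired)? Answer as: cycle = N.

cycle = 49

c1: I1 issues→DIV
c2: I1 reads; I2 issues→ADD
c3: I3 issues→INT
c4: I3 reads
c5: I3 exec-done
c10: I1 exec-done
c11: I1 writes R1
c12: I2 reads
c13: I3 writes R2
c14: I2 exec-done; I4 issues→DIV
c15: I2 writes R0; I4 reads
c23: I4 exec-done
c24: I4 writes R2
c25: I5 issues→INT
c26: I5 reads; I6 issues→DIV
c27: I5 exec-done
c28: I5 writes R2
c29: I6 reads
c37: I6 exec-done
c38: I6 writes R3
c39: I7 issues→DIV
c40: I7 reads
c48: I7 exec-done
c49: I7 writes R3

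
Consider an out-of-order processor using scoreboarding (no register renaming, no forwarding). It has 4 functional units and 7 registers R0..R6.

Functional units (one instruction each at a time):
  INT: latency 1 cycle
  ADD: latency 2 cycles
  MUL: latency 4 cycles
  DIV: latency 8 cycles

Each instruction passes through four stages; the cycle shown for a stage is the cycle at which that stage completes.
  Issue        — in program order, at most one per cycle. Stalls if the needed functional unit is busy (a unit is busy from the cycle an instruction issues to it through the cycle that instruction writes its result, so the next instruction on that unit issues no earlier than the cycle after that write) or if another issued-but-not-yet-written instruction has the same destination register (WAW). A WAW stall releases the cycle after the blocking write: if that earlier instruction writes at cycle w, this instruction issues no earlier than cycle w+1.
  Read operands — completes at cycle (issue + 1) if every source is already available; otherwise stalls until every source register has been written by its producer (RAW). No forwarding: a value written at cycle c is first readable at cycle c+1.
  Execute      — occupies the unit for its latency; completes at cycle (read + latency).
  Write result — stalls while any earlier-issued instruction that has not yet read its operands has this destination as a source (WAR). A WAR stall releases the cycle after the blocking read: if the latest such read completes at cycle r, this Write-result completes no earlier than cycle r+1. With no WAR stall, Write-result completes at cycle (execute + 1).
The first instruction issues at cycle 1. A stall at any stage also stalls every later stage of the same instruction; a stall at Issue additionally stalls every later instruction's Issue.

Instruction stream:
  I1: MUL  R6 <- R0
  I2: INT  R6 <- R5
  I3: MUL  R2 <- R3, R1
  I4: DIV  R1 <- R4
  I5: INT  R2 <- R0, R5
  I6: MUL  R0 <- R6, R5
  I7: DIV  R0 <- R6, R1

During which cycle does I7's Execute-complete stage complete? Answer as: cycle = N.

cycle = 33

I1 -> (1, 2, 6, 7)
I2 -> (8, 9, 10, 11)  // WAW R6: wait I1 write@7
I3 -> (9, 10, 14, 15)
I4 -> (10, 11, 19, 20)
I5 -> (16, 17, 18, 19)  // WAW R2: wait I3 write@15
I6 -> (17, 18, 22, 23)
I7 -> (24, 25, 33, 34)  // WAW R0: wait I6 write@23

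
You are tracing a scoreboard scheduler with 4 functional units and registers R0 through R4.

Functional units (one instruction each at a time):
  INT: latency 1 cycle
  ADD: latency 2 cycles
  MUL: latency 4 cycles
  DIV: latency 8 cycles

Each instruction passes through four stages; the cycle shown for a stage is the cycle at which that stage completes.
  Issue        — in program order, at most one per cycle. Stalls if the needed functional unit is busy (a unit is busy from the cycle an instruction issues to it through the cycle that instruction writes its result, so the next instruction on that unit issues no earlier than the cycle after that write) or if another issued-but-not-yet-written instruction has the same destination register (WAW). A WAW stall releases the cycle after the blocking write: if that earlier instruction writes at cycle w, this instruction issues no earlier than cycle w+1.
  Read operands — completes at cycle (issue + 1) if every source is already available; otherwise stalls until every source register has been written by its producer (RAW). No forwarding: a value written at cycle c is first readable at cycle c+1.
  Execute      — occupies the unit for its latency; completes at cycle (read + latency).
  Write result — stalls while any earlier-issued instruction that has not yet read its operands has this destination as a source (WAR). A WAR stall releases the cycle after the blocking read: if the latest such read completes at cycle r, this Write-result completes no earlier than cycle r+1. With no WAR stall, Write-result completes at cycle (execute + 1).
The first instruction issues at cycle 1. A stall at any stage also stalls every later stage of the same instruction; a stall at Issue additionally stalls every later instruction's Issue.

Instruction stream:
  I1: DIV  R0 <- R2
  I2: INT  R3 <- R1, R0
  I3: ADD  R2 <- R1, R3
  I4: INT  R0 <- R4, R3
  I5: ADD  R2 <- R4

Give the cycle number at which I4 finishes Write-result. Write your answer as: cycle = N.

cycle = 18

1) issue 1, read 2, done 10, write 11
2) issue 2, read 12, done 13, write 14  <RAW R0: wait I1 write@11>
3) issue 3, read 15, done 17, write 18  <RAW R3: wait I2 write@14>
4) issue 15, read 16, done 17, write 18  <struct: INT busy until I2 writes@14>
5) issue 19, read 20, done 22, write 23  <struct: ADD busy until I3 writes@18>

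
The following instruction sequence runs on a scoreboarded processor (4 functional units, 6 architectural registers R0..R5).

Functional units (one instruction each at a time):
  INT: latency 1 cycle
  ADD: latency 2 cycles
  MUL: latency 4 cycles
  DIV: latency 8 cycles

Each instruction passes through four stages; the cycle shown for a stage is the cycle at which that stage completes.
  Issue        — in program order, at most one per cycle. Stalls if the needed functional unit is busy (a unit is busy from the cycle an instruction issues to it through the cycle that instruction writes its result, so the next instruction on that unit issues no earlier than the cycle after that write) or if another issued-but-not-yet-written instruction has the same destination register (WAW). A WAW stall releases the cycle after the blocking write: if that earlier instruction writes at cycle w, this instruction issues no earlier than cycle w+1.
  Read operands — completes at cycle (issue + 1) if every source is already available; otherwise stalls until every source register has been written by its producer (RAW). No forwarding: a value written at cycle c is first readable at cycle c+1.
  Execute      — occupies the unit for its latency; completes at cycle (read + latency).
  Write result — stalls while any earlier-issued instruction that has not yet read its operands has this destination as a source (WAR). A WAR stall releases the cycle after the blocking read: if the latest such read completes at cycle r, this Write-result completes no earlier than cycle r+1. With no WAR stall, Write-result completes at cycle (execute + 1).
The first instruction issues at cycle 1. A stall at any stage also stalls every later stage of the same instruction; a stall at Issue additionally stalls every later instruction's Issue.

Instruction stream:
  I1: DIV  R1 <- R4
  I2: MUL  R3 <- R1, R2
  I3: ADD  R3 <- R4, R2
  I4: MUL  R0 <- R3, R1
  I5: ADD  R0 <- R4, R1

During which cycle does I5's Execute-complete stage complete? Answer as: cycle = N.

cycle = 32

I1  is:1  ro:2  ex:10  wr:11
I2  is:2  ro:12  ex:16  wr:17  — RAW R1: wait I1 write@11
I3  is:18  ro:19  ex:21  wr:22  — WAW R3: wait I2 write@17
I4  is:19  ro:23  ex:27  wr:28  — RAW R3: wait I3 write@22
I5  is:29  ro:30  ex:32  wr:33  — WAW R0: wait I4 write@28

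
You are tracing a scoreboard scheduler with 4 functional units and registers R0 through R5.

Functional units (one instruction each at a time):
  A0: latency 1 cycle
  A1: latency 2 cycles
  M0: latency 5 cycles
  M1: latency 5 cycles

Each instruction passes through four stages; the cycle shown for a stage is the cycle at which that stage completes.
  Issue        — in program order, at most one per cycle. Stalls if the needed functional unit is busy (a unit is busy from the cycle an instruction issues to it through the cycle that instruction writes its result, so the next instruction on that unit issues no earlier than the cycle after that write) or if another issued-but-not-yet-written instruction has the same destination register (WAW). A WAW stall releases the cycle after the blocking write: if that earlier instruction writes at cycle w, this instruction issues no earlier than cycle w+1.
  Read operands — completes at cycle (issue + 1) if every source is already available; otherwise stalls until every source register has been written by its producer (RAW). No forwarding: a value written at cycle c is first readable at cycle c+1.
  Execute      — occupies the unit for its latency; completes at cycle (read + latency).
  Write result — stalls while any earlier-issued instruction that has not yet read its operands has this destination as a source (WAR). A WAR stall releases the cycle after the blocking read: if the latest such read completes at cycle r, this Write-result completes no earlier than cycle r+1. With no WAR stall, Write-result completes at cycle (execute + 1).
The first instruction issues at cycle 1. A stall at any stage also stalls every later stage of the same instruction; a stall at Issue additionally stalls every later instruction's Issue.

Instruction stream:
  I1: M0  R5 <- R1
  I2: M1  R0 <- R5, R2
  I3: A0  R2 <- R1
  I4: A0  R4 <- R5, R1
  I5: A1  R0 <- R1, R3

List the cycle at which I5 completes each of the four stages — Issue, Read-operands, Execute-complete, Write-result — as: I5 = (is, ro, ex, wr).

I1 -> (1, 2, 7, 8)
I2 -> (2, 9, 14, 15)  // RAW R5: wait I1 write@8
I3 -> (3, 4, 5, 10)  // WAR R2: wait I2 read@9
I4 -> (11, 12, 13, 14)  // struct: A0 busy until I3 writes@10
I5 -> (16, 17, 19, 20)  // WAW R0: wait I2 write@15

I5 = (16, 17, 19, 20)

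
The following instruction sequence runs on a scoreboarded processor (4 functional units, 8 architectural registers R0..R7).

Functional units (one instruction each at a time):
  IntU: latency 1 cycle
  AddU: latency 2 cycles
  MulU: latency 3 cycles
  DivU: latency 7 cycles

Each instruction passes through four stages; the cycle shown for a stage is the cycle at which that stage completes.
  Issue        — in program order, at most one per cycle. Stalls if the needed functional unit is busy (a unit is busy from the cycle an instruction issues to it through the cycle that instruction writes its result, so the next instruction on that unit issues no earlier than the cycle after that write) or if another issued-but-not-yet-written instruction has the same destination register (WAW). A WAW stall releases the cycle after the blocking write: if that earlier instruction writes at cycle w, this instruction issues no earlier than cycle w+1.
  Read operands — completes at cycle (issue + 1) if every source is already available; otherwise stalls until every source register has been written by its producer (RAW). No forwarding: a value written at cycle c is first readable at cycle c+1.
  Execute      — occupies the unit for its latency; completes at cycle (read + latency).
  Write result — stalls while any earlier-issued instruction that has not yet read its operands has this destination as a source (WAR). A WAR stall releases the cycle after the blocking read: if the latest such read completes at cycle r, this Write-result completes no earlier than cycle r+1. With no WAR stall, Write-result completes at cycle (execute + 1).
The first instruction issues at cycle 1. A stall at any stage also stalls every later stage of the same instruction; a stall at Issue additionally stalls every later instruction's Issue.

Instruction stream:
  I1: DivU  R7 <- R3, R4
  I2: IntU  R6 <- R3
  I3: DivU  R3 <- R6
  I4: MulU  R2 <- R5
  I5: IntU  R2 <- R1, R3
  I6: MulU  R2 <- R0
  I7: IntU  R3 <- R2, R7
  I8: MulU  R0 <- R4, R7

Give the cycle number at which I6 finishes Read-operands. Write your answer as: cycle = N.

c1: I1 issues→DivU
c2: I1 reads | I2 issues→IntU
c3: I2 reads
c4: I2 exec-done
c5: I2 writes R6
c9: I1 exec-done
c10: I1 writes R7
c11: I3 issues→DivU
c12: I3 reads | I4 issues→MulU
c13: I4 reads
c16: I4 exec-done
c17: I4 writes R2
c18: I5 issues→IntU
c19: I3 exec-done
c20: I3 writes R3
c21: I5 reads
c22: I5 exec-done
c23: I5 writes R2
c24: I6 issues→MulU
c25: I6 reads | I7 issues→IntU
c28: I6 exec-done
c29: I6 writes R2
c30: I7 reads | I8 issues→MulU
c31: I7 exec-done | I8 reads
c32: I7 writes R3
c34: I8 exec-done
c35: I8 writes R0

cycle = 25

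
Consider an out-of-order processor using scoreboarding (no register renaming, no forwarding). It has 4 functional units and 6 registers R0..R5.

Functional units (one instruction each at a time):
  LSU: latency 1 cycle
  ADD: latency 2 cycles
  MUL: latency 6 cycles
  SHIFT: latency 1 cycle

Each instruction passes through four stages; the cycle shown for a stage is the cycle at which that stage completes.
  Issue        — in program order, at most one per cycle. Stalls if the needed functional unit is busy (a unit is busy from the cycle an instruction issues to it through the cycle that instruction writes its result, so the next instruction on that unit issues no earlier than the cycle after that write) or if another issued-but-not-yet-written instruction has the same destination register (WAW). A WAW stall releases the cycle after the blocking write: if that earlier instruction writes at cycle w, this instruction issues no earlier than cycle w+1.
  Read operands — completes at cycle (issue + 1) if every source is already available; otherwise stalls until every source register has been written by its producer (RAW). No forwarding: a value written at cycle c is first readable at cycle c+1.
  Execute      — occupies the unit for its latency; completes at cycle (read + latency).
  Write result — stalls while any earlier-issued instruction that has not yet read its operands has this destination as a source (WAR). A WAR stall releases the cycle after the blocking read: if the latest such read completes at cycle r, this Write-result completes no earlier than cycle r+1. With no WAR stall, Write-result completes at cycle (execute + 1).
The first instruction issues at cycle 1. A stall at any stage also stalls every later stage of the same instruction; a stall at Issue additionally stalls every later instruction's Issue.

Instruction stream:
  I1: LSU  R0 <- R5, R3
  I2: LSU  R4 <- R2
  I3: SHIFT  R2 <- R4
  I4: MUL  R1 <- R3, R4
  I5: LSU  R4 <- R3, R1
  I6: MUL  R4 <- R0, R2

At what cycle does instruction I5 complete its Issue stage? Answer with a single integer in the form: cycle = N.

cycle = 9

[1] I1 issues→LSU
[2] I1 reads
[3] I1 exec-done
[4] I1 writes R0
[5] I2 issues→LSU
[6] I2 reads | I3 issues→SHIFT
[7] I2 exec-done | I4 issues→MUL
[8] I2 writes R4
[9] I3 reads | I4 reads | I5 issues→LSU
[10] I3 exec-done
[11] I3 writes R2
[15] I4 exec-done
[16] I4 writes R1
[17] I5 reads
[18] I5 exec-done
[19] I5 writes R4
[20] I6 issues→MUL
[21] I6 reads
[27] I6 exec-done
[28] I6 writes R4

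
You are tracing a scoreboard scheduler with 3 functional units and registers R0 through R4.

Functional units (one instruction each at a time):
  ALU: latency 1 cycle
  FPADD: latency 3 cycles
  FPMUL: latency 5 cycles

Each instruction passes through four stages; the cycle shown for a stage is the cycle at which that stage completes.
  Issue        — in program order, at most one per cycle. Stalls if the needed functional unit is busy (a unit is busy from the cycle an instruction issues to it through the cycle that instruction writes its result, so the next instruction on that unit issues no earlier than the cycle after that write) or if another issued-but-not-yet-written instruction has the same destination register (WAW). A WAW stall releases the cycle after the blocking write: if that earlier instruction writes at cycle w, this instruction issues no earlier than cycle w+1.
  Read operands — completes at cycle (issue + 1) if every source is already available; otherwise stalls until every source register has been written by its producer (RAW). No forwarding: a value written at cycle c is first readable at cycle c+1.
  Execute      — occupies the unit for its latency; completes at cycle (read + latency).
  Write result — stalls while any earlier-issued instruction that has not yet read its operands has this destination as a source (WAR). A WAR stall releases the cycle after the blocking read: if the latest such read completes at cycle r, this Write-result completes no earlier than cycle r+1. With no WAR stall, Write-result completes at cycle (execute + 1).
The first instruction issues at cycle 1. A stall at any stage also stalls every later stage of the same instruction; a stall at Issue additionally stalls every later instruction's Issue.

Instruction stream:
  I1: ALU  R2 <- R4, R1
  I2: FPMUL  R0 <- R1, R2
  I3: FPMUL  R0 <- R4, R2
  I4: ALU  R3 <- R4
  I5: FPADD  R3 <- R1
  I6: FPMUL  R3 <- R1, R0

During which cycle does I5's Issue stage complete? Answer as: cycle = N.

cycle = 17

c1: issue I1 (ALU)
c2: I1 read-ops | issue I2 (FPMUL)
c3: I1 finished on ALU
c4: I1→R2
c5: I2 read-ops
c10: I2 finished on FPMUL
c11: I2→R0
c12: issue I3 (FPMUL)
c13: I3 read-ops | issue I4 (ALU)
c14: I4 read-ops
c15: I4 finished on ALU
c16: I4→R3
c17: issue I5 (FPADD)
c18: I3 finished on FPMUL | I5 read-ops
c19: I3→R0
c21: I5 finished on FPADD
c22: I5→R3
c23: issue I6 (FPMUL)
c24: I6 read-ops
c29: I6 finished on FPMUL
c30: I6→R3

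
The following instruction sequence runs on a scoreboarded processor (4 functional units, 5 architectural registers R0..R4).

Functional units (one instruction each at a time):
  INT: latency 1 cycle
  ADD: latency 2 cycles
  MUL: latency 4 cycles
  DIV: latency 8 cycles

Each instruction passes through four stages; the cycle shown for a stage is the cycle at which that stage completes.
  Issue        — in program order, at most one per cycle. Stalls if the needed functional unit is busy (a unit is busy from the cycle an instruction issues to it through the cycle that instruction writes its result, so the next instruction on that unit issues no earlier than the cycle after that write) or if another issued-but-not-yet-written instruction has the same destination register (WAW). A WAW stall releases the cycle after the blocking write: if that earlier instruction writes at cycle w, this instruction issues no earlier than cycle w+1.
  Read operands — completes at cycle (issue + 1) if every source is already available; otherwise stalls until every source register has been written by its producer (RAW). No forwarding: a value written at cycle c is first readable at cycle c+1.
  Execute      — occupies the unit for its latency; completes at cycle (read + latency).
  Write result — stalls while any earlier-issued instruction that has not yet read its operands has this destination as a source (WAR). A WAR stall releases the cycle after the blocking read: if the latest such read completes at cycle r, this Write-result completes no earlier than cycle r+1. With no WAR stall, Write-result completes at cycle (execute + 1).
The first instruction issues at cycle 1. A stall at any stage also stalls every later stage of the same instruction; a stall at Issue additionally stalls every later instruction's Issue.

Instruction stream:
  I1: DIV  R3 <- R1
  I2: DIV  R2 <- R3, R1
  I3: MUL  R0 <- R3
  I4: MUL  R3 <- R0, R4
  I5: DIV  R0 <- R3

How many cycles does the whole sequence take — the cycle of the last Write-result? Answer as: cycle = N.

cycle 1: issue I1 (DIV)
cycle 2: I1 read-ops
cycle 10: I1 finished on DIV
cycle 11: I1→R3
cycle 12: issue I2 (DIV)
cycle 13: I2 read-ops · issue I3 (MUL)
cycle 14: I3 read-ops
cycle 18: I3 finished on MUL
cycle 19: I3→R0
cycle 20: issue I4 (MUL)
cycle 21: I2 finished on DIV · I4 read-ops
cycle 22: I2→R2
cycle 23: issue I5 (DIV)
cycle 25: I4 finished on MUL
cycle 26: I4→R3
cycle 27: I5 read-ops
cycle 35: I5 finished on DIV
cycle 36: I5→R0

cycle = 36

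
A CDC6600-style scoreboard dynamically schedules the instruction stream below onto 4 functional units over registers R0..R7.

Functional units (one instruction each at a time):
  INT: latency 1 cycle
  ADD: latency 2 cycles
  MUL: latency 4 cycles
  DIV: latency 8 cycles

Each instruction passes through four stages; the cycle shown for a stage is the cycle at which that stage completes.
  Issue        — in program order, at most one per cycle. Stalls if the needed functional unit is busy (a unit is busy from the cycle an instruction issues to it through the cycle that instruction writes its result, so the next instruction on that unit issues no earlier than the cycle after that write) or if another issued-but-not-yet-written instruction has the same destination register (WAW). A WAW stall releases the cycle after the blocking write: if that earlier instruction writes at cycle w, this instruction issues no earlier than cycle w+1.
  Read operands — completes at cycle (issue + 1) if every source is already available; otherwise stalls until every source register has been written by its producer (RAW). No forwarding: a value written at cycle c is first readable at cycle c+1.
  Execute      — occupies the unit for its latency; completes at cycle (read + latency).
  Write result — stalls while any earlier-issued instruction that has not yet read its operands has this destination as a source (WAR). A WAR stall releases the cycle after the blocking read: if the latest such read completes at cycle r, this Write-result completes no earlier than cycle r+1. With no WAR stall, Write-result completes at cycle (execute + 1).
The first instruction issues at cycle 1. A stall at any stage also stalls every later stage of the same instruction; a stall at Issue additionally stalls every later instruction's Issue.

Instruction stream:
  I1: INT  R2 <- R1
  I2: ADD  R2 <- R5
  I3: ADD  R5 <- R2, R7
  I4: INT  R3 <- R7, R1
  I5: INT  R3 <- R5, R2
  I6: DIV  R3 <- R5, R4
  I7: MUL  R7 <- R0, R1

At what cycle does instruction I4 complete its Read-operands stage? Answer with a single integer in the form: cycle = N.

cycle = 12

[1] I1 issues→INT
[2] I1 reads
[3] I1 exec-done
[4] I1 writes R2
[5] I2 issues→ADD
[6] I2 reads
[8] I2 exec-done
[9] I2 writes R2
[10] I3 issues→ADD
[11] I3 reads · I4 issues→INT
[12] I4 reads
[13] I3 exec-done · I4 exec-done
[14] I3 writes R5 · I4 writes R3
[15] I5 issues→INT
[16] I5 reads
[17] I5 exec-done
[18] I5 writes R3
[19] I6 issues→DIV
[20] I6 reads · I7 issues→MUL
[21] I7 reads
[25] I7 exec-done
[26] I7 writes R7
[28] I6 exec-done
[29] I6 writes R3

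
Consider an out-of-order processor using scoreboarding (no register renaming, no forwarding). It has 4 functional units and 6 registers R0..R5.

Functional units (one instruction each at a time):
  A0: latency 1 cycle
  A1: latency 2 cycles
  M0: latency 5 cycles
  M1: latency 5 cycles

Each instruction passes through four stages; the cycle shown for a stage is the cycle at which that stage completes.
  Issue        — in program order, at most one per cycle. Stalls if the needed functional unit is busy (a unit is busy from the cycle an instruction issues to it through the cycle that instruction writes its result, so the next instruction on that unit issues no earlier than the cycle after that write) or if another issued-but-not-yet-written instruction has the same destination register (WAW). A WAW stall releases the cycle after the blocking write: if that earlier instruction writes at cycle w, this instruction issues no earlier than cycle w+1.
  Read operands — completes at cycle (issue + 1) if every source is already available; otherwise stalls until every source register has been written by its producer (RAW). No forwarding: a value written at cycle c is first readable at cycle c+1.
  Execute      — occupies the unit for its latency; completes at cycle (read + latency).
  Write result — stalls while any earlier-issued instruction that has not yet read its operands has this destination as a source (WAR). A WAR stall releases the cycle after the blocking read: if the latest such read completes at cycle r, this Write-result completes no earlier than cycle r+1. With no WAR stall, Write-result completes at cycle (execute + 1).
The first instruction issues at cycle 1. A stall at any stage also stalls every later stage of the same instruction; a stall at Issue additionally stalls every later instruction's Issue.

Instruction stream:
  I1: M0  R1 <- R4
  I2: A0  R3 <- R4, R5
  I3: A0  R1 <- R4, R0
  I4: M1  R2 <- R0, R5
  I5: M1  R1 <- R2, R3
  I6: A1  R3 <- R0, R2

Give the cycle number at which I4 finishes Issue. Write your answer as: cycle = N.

t=1  I1→M0
t=2  I1 RO · I2→A0
t=3  I2 RO
t=4  I2 EX
t=5  I2 WR R3
t=7  I1 EX
t=8  I1 WR R1
t=9  I3→A0
t=10  I3 RO · I4→M1
t=11  I3 EX · I4 RO
t=12  I3 WR R1
t=16  I4 EX
t=17  I4 WR R2
t=18  I5→M1
t=19  I5 RO · I6→A1
t=20  I6 RO
t=22  I6 EX
t=23  I6 WR R3
t=24  I5 EX
t=25  I5 WR R1

cycle = 10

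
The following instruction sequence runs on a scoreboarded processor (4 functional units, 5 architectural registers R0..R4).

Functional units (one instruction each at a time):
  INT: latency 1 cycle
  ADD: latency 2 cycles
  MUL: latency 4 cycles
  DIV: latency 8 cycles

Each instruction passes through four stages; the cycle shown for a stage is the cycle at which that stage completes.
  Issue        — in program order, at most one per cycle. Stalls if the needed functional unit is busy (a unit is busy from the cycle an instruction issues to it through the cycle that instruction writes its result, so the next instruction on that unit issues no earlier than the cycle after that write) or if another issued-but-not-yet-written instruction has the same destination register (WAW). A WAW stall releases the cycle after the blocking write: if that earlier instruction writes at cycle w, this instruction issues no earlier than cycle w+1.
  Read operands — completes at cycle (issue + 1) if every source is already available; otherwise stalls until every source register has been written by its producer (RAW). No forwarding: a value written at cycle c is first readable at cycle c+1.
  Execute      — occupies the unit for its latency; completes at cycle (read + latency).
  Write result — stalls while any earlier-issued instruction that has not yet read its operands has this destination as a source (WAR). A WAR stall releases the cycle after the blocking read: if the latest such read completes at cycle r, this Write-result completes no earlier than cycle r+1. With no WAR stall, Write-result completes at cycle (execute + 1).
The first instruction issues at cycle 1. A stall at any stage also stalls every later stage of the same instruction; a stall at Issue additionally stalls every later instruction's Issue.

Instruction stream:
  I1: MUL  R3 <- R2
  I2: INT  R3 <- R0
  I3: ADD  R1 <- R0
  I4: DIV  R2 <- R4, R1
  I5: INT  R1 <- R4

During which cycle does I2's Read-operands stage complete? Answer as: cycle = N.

I1  is:1  ro:2  ex:6  wr:7
I2  is:8  ro:9  ex:10  wr:11  — WAW R3: wait I1 write@7
I3  is:9  ro:10  ex:12  wr:13
I4  is:10  ro:14  ex:22  wr:23  — RAW R1: wait I3 write@13
I5  is:14  ro:15  ex:16  wr:17  — WAW R1: wait I3 write@13

cycle = 9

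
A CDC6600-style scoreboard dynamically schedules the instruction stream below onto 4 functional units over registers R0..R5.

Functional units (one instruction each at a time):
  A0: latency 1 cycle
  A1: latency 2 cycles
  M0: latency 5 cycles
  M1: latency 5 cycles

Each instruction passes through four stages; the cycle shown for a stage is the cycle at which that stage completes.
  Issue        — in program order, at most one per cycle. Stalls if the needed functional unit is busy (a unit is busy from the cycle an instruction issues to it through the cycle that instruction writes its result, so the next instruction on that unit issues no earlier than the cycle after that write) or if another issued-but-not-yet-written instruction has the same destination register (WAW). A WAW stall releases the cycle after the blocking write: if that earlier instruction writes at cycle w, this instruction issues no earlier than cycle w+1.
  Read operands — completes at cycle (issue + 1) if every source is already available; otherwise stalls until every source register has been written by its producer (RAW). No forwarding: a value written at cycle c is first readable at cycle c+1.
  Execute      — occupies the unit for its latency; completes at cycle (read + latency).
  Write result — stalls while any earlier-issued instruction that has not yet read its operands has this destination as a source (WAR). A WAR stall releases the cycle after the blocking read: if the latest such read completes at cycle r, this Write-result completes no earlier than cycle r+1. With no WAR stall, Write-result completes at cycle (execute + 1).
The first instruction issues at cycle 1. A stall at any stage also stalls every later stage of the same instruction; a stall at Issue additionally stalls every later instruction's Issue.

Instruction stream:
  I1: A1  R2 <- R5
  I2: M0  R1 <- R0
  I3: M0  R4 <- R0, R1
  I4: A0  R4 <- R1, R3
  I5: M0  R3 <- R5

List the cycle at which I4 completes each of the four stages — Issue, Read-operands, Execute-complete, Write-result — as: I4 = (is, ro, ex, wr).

I4 = (18, 19, 20, 21)

[1] issue I1 (A1)
[2] I1 read-ops, issue I2 (M0)
[3] I2 read-ops
[4] I1 finished on A1
[5] I1→R2
[8] I2 finished on M0
[9] I2→R1
[10] issue I3 (M0)
[11] I3 read-ops
[16] I3 finished on M0
[17] I3→R4
[18] issue I4 (A0)
[19] I4 read-ops, issue I5 (M0)
[20] I4 finished on A0, I5 read-ops
[21] I4→R4
[25] I5 finished on M0
[26] I5→R3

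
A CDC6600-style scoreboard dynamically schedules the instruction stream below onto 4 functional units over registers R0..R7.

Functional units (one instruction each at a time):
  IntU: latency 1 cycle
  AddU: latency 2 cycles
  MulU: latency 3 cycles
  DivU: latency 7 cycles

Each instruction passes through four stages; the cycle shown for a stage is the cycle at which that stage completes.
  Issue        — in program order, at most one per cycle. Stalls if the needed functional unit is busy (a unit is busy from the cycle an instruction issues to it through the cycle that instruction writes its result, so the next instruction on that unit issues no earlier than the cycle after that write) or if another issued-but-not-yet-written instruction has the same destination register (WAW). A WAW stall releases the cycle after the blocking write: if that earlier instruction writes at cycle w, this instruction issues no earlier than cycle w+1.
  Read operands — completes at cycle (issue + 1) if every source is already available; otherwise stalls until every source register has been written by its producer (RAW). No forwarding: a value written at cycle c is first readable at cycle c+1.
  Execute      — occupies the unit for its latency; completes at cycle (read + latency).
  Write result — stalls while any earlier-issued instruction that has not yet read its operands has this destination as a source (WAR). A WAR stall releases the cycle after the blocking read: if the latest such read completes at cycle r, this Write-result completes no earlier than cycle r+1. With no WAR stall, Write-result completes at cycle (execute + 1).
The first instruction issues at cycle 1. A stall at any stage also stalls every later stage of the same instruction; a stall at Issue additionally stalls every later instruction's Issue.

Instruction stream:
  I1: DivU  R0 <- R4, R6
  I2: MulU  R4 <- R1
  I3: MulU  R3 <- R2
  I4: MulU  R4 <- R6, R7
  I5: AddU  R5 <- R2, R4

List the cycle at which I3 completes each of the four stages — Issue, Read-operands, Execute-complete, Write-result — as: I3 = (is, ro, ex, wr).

I1: IS=1 RO=2 EX=9 WR=10
I2: IS=2 RO=3 EX=6 WR=7
I3: IS=8 RO=9 EX=12 WR=13  [struct: MulU busy until I2 writes@7]
I4: IS=14 RO=15 EX=18 WR=19  [struct: MulU busy until I3 writes@13]
I5: IS=15 RO=20 EX=22 WR=23  [RAW R4: wait I4 write@19]

I3 = (8, 9, 12, 13)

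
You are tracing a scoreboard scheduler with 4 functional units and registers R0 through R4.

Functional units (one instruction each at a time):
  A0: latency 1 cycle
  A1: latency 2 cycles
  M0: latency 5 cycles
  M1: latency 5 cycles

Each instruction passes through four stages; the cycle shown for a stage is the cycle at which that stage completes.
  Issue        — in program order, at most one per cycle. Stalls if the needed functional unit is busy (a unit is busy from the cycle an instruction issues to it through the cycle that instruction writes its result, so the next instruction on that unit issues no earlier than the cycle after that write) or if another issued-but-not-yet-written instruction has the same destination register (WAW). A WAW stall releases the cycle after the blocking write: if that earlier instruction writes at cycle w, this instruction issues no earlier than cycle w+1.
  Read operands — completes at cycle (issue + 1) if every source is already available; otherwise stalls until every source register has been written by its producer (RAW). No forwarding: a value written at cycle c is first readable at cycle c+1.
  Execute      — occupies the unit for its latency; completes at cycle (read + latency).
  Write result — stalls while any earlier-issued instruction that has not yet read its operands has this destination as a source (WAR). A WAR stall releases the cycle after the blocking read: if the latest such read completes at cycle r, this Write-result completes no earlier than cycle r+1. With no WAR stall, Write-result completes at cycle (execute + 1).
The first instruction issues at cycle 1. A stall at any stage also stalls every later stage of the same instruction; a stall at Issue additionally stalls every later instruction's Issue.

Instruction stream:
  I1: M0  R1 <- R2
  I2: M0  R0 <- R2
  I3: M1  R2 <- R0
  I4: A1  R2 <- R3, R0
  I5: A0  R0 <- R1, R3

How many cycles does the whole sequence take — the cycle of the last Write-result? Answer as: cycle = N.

cycle = 28

I1  is:1  ro:2  ex:7  wr:8
I2  is:9  ro:10  ex:15  wr:16  — struct: M0 busy until I1 writes@8
I3  is:10  ro:17  ex:22  wr:23  — RAW R0: wait I2 write@16
I4  is:24  ro:25  ex:27  wr:28  — WAW R2: wait I3 write@23
I5  is:25  ro:26  ex:27  wr:28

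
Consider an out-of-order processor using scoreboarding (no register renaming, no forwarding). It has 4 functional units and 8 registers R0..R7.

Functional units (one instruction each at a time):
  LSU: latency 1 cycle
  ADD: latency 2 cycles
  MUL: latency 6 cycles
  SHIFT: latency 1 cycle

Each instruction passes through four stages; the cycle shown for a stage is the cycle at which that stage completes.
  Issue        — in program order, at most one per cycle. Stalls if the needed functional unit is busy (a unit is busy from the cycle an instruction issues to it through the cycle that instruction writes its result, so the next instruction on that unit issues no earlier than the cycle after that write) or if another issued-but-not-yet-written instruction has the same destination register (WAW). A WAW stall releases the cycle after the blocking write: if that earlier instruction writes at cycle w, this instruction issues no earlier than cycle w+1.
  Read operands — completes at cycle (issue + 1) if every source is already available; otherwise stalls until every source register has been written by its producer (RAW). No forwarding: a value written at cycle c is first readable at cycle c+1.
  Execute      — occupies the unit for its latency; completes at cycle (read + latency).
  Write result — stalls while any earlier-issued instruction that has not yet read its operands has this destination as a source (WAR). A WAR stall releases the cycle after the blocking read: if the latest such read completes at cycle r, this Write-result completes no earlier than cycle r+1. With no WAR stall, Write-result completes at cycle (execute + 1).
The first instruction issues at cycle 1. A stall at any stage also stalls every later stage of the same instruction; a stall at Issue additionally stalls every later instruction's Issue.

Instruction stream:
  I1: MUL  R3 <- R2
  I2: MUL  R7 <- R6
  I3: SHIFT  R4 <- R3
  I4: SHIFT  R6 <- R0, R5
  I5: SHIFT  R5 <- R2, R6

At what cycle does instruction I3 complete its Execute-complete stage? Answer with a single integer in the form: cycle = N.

cycle = 13

[1] I1 issues→MUL
[2] I1 reads
[8] I1 exec-done
[9] I1 writes R3
[10] I2 issues→MUL
[11] I2 reads; I3 issues→SHIFT
[12] I3 reads
[13] I3 exec-done
[14] I3 writes R4
[15] I4 issues→SHIFT
[16] I4 reads
[17] I2 exec-done; I4 exec-done
[18] I2 writes R7; I4 writes R6
[19] I5 issues→SHIFT
[20] I5 reads
[21] I5 exec-done
[22] I5 writes R5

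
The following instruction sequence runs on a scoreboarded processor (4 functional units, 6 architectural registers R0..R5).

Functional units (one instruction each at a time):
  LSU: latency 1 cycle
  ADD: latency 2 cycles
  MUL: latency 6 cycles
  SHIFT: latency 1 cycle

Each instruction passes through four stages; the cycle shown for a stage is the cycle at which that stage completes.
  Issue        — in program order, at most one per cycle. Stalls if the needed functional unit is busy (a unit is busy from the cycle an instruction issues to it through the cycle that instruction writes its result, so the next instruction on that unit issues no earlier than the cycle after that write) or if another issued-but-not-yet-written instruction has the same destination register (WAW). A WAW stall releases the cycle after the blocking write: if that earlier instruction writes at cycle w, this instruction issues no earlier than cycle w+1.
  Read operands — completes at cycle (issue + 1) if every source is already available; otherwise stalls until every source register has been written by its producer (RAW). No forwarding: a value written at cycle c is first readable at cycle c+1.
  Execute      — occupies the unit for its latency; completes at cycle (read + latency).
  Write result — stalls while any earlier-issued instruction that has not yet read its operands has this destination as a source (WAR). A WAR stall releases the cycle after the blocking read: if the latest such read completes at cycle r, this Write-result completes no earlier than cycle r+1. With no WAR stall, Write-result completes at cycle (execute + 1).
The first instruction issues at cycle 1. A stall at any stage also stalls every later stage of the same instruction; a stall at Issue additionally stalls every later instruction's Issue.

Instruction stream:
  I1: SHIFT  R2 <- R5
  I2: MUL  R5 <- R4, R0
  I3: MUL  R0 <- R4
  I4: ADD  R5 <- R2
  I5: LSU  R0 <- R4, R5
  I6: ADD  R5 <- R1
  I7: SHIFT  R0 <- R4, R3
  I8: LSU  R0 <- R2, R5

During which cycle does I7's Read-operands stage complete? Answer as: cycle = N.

cycle 1: I1→SHIFT
cycle 2: I1 RO | I2→MUL
cycle 3: I1 EX | I2 RO
cycle 4: I1 WR R2
cycle 9: I2 EX
cycle 10: I2 WR R5
cycle 11: I3→MUL
cycle 12: I3 RO | I4→ADD
cycle 13: I4 RO
cycle 15: I4 EX
cycle 16: I4 WR R5
cycle 18: I3 EX
cycle 19: I3 WR R0
cycle 20: I5→LSU
cycle 21: I5 RO | I6→ADD
cycle 22: I5 EX | I6 RO
cycle 23: I5 WR R0
cycle 24: I6 EX | I7→SHIFT
cycle 25: I6 WR R5 | I7 RO
cycle 26: I7 EX
cycle 27: I7 WR R0
cycle 28: I8→LSU
cycle 29: I8 RO
cycle 30: I8 EX
cycle 31: I8 WR R0

cycle = 25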